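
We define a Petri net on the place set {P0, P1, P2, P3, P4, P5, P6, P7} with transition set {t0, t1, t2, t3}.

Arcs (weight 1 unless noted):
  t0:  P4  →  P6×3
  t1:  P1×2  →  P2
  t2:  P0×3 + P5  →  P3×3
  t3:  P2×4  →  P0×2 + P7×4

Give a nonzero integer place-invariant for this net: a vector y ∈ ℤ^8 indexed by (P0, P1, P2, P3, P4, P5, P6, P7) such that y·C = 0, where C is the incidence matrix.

y = (P0:4, P1:1, P2:2, P3:4, P4:0, P5:0, P6:0, P7:0)

Incidence matrix C (rows=places, cols=transitions):
       t0   t1   t2   t3
   P0   0    0   -3    2
   P1   0   -2    0    0
   P2   0    1    0   -4
   P3   0    0    3    0
   P4  -1    0    0    0
   P5   0    0   -1    0
   P6   3    0    0    0
   P7   0    0    0    4

Candidate y = [4, 1, 2, 4, 0, 0, 0, 0]; check y·C column-wise:
  col t0: 4·0 + 1·0 + 2·0 + 4·0 + 0·-1 + 0·3 = 0
  col t1: 4·0 + 1·-2 + 2·1 + 4·0 = 0
  col t2: 4·-3 + 1·0 + 2·0 + 4·3 + 0·-1 = 0
  col t3: 4·2 + 1·0 + 2·-4 + 4·0 + 0·4 = 0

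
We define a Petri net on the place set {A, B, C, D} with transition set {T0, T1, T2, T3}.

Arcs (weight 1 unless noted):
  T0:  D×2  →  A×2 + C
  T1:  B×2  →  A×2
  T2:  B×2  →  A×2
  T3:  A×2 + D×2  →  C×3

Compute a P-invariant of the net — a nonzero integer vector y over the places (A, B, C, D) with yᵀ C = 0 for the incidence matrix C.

y = (A:1, B:1, C:2, D:2)

Incidence matrix C (rows=places, cols=transitions):
       T0   T1   T2   T3
    A   2    2    2   -2
    B   0   -2   -2    0
    C   1    0    0    3
    D  -2    0    0   -2

Candidate y = [1, 1, 2, 2]; check y·C column-wise:
  col T0: 1·2 + 1·0 + 2·1 + 2·-2 = 0
  col T1: 1·2 + 1·-2 + 2·0 + 2·0 = 0
  col T2: 1·2 + 1·-2 + 2·0 + 2·0 = 0
  col T3: 1·-2 + 1·0 + 2·3 + 2·-2 = 0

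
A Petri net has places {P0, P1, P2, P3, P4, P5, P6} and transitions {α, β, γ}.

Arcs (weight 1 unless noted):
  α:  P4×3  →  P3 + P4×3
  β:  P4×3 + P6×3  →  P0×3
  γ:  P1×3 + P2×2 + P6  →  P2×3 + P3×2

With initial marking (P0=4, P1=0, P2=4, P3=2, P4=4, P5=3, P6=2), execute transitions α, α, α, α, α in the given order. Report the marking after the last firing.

step 1: fire α:  (P0=4, P1=0, P2=4, P3=2, P4=4, P5=3, P6=2) → (P0=4, P1=0, P2=4, P3=3, P4=4, P5=3, P6=2)
step 2: fire α:  (P0=4, P1=0, P2=4, P3=3, P4=4, P5=3, P6=2) → (P0=4, P1=0, P2=4, P3=4, P4=4, P5=3, P6=2)
step 3: fire α:  (P0=4, P1=0, P2=4, P3=4, P4=4, P5=3, P6=2) → (P0=4, P1=0, P2=4, P3=5, P4=4, P5=3, P6=2)
step 4: fire α:  (P0=4, P1=0, P2=4, P3=5, P4=4, P5=3, P6=2) → (P0=4, P1=0, P2=4, P3=6, P4=4, P5=3, P6=2)
step 5: fire α:  (P0=4, P1=0, P2=4, P3=6, P4=4, P5=3, P6=2) → (P0=4, P1=0, P2=4, P3=7, P4=4, P5=3, P6=2)

(P0=4, P1=0, P2=4, P3=7, P4=4, P5=3, P6=2)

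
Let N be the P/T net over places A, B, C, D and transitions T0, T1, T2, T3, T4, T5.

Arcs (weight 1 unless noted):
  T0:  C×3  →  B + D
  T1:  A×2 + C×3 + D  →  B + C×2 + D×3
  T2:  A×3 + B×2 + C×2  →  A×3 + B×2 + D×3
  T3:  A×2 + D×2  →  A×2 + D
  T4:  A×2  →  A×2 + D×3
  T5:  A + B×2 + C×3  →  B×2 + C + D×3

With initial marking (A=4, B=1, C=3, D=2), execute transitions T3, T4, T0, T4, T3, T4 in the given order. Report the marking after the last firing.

(A=4, B=2, C=0, D=10)

step 1: fire T3:  (A=4, B=1, C=3, D=2) → (A=4, B=1, C=3, D=1)
step 2: fire T4:  (A=4, B=1, C=3, D=1) → (A=4, B=1, C=3, D=4)
step 3: fire T0:  (A=4, B=1, C=3, D=4) → (A=4, B=2, C=0, D=5)
step 4: fire T4:  (A=4, B=2, C=0, D=5) → (A=4, B=2, C=0, D=8)
step 5: fire T3:  (A=4, B=2, C=0, D=8) → (A=4, B=2, C=0, D=7)
step 6: fire T4:  (A=4, B=2, C=0, D=7) → (A=4, B=2, C=0, D=10)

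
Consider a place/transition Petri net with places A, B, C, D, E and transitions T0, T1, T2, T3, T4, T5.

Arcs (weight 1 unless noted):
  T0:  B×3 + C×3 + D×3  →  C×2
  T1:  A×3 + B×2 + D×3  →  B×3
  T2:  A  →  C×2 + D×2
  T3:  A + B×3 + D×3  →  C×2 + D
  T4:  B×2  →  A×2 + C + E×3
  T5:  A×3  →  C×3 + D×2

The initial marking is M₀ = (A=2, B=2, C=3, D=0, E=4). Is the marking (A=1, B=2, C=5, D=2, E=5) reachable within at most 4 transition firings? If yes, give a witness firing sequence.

depth 0: 1 marking
depth 1: 3 markings reached so far
depth 2: 6 markings reached so far
depth 3: 8 markings reached so far
depth 4: 9 markings reached so far
target is not among the 9 markings reachable within 4 steps

NO — not reachable within 4 firings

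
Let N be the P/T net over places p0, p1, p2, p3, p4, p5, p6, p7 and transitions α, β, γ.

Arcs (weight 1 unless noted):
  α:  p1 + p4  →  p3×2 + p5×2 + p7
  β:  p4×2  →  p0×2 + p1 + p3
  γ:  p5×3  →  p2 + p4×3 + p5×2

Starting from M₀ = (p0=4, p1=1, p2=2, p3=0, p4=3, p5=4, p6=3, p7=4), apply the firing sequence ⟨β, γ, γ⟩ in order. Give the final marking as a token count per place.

(p0=6, p1=2, p2=4, p3=1, p4=7, p5=2, p6=3, p7=4)

step 1: fire β:  (p0=4, p1=1, p2=2, p3=0, p4=3, p5=4, p6=3, p7=4) → (p0=6, p1=2, p2=2, p3=1, p4=1, p5=4, p6=3, p7=4)
step 2: fire γ:  (p0=6, p1=2, p2=2, p3=1, p4=1, p5=4, p6=3, p7=4) → (p0=6, p1=2, p2=3, p3=1, p4=4, p5=3, p6=3, p7=4)
step 3: fire γ:  (p0=6, p1=2, p2=3, p3=1, p4=4, p5=3, p6=3, p7=4) → (p0=6, p1=2, p2=4, p3=1, p4=7, p5=2, p6=3, p7=4)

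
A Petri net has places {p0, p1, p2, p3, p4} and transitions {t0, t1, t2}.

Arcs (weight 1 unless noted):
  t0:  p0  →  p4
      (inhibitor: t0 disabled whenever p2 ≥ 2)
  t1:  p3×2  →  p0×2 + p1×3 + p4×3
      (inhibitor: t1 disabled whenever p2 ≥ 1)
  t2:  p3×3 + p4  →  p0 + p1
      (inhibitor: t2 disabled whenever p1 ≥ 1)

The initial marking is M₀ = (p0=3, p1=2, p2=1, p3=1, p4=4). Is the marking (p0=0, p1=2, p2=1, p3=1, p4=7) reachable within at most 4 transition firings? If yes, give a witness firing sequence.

step 1: fire t0:  (p0=3, p1=2, p2=1, p3=1, p4=4) → (p0=2, p1=2, p2=1, p3=1, p4=5)
step 2: fire t0:  (p0=2, p1=2, p2=1, p3=1, p4=5) → (p0=1, p1=2, p2=1, p3=1, p4=6)
step 3: fire t0:  (p0=1, p1=2, p2=1, p3=1, p4=6) → (p0=0, p1=2, p2=1, p3=1, p4=7)

YES — reachable via ⟨t0, t0, t0⟩ (3 firings)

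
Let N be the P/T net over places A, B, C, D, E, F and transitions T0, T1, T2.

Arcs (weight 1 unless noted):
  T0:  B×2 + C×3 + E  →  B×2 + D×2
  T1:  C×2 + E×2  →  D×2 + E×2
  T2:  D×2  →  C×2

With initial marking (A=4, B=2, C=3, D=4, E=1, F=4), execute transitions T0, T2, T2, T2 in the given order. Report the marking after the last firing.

(A=4, B=2, C=6, D=0, E=0, F=4)

step 1: fire T0:  (A=4, B=2, C=3, D=4, E=1, F=4) → (A=4, B=2, C=0, D=6, E=0, F=4)
step 2: fire T2:  (A=4, B=2, C=0, D=6, E=0, F=4) → (A=4, B=2, C=2, D=4, E=0, F=4)
step 3: fire T2:  (A=4, B=2, C=2, D=4, E=0, F=4) → (A=4, B=2, C=4, D=2, E=0, F=4)
step 4: fire T2:  (A=4, B=2, C=4, D=2, E=0, F=4) → (A=4, B=2, C=6, D=0, E=0, F=4)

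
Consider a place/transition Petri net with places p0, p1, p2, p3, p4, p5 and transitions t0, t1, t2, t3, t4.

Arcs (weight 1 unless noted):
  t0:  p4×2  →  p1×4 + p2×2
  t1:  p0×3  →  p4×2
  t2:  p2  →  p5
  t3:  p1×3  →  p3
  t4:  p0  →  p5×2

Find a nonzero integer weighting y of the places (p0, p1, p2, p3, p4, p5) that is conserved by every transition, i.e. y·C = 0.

y = (p0:2, p1:1, p2:1, p3:3, p4:3, p5:1)

Incidence matrix C (rows=places, cols=transitions):
       t0   t1   t2   t3   t4
   p0   0   -3    0    0   -1
   p1   4    0    0   -3    0
   p2   2    0   -1    0    0
   p3   0    0    0    1    0
   p4  -2    2    0    0    0
   p5   0    0    1    0    2

Candidate y = [2, 1, 1, 3, 3, 1]; check y·C column-wise:
  col t0: 2·0 + 1·4 + 1·2 + 3·0 + 3·-2 + 1·0 = 0
  col t1: 2·-3 + 1·0 + 1·0 + 3·0 + 3·2 + 1·0 = 0
  col t2: 2·0 + 1·0 + 1·-1 + 3·0 + 3·0 + 1·1 = 0
  col t3: 2·0 + 1·-3 + 1·0 + 3·1 + 3·0 + 1·0 = 0
  col t4: 2·-1 + 1·0 + 1·0 + 3·0 + 3·0 + 1·2 = 0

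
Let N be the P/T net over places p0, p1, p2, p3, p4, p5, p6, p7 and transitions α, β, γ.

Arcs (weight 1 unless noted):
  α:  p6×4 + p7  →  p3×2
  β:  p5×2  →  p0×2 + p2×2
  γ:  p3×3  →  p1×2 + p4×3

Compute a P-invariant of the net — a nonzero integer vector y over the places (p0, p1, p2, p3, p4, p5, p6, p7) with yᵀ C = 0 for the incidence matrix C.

y = (p0:1, p1:0, p2:-1, p3:0, p4:0, p5:0, p6:0, p7:0)

Incidence matrix C (rows=places, cols=transitions):
        α    β    γ
   p0   0    2    0
   p1   0    0    2
   p2   0    2    0
   p3   2    0   -3
   p4   0    0    3
   p5   0   -2    0
   p6  -4    0    0
   p7  -1    0    0

Candidate y = [1, 0, -1, 0, 0, 0, 0, 0]; check y·C column-wise:
  col α: 1·0 + -1·0 + 0·2 + 0·-4 + 0·-1 = 0
  col β: 1·2 + -1·2 + 0·-2 = 0
  col γ: 1·0 + 0·2 + -1·0 + 0·-3 + 0·3 = 0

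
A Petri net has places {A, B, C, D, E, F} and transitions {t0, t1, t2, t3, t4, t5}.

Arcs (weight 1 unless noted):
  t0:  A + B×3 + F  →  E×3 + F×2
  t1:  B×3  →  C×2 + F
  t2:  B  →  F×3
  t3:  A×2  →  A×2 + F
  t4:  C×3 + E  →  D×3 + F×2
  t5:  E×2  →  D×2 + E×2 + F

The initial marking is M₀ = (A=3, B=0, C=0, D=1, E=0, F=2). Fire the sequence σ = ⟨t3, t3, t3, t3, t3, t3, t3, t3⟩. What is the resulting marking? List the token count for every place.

step 1: fire t3:  (A=3, B=0, C=0, D=1, E=0, F=2) → (A=3, B=0, C=0, D=1, E=0, F=3)
step 2: fire t3:  (A=3, B=0, C=0, D=1, E=0, F=3) → (A=3, B=0, C=0, D=1, E=0, F=4)
step 3: fire t3:  (A=3, B=0, C=0, D=1, E=0, F=4) → (A=3, B=0, C=0, D=1, E=0, F=5)
step 4: fire t3:  (A=3, B=0, C=0, D=1, E=0, F=5) → (A=3, B=0, C=0, D=1, E=0, F=6)
step 5: fire t3:  (A=3, B=0, C=0, D=1, E=0, F=6) → (A=3, B=0, C=0, D=1, E=0, F=7)
step 6: fire t3:  (A=3, B=0, C=0, D=1, E=0, F=7) → (A=3, B=0, C=0, D=1, E=0, F=8)
step 7: fire t3:  (A=3, B=0, C=0, D=1, E=0, F=8) → (A=3, B=0, C=0, D=1, E=0, F=9)
step 8: fire t3:  (A=3, B=0, C=0, D=1, E=0, F=9) → (A=3, B=0, C=0, D=1, E=0, F=10)

(A=3, B=0, C=0, D=1, E=0, F=10)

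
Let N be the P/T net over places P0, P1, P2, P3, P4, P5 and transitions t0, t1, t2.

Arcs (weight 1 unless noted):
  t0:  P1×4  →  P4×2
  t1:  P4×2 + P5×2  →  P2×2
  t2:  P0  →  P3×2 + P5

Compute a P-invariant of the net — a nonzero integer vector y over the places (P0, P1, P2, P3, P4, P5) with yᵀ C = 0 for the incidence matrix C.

y = (P0:2, P1:0, P2:0, P3:1, P4:0, P5:0)

Incidence matrix C (rows=places, cols=transitions):
       t0   t1   t2
   P0   0    0   -1
   P1  -4    0    0
   P2   0    2    0
   P3   0    0    2
   P4   2   -2    0
   P5   0   -2    1

Candidate y = [2, 0, 0, 1, 0, 0]; check y·C column-wise:
  col t0: 2·0 + 0·-4 + 1·0 + 0·2 = 0
  col t1: 2·0 + 0·2 + 1·0 + 0·-2 + 0·-2 = 0
  col t2: 2·-1 + 1·2 + 0·1 = 0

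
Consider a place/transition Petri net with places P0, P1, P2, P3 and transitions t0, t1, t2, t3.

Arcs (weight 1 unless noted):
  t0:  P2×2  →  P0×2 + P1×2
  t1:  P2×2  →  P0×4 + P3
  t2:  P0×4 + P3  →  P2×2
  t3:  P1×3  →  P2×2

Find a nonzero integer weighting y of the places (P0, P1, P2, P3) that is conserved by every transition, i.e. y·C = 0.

Incidence matrix C (rows=places, cols=transitions):
       t0   t1   t2   t3
   P0   2    4   -4    0
   P1   2    0    0   -3
   P2  -2   -2    2    2
   P3   0    1   -1    0

Candidate y = [1, 2, 3, 2]; check y·C column-wise:
  col t0: 1·2 + 2·2 + 3·-2 + 2·0 = 0
  col t1: 1·4 + 2·0 + 3·-2 + 2·1 = 0
  col t2: 1·-4 + 2·0 + 3·2 + 2·-1 = 0
  col t3: 1·0 + 2·-3 + 3·2 + 2·0 = 0

y = (P0:1, P1:2, P2:3, P3:2)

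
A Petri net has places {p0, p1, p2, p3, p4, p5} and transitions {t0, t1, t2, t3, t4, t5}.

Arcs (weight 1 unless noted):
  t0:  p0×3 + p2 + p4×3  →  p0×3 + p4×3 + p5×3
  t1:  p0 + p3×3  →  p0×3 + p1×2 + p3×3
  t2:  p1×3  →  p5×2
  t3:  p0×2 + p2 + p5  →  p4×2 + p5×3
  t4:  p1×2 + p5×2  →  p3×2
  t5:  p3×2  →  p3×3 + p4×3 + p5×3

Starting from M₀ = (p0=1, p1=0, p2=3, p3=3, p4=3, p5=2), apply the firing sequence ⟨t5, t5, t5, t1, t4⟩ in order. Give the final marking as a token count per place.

(p0=3, p1=0, p2=3, p3=8, p4=12, p5=9)

step 1: fire t5:  (p0=1, p1=0, p2=3, p3=3, p4=3, p5=2) → (p0=1, p1=0, p2=3, p3=4, p4=6, p5=5)
step 2: fire t5:  (p0=1, p1=0, p2=3, p3=4, p4=6, p5=5) → (p0=1, p1=0, p2=3, p3=5, p4=9, p5=8)
step 3: fire t5:  (p0=1, p1=0, p2=3, p3=5, p4=9, p5=8) → (p0=1, p1=0, p2=3, p3=6, p4=12, p5=11)
step 4: fire t1:  (p0=1, p1=0, p2=3, p3=6, p4=12, p5=11) → (p0=3, p1=2, p2=3, p3=6, p4=12, p5=11)
step 5: fire t4:  (p0=3, p1=2, p2=3, p3=6, p4=12, p5=11) → (p0=3, p1=0, p2=3, p3=8, p4=12, p5=9)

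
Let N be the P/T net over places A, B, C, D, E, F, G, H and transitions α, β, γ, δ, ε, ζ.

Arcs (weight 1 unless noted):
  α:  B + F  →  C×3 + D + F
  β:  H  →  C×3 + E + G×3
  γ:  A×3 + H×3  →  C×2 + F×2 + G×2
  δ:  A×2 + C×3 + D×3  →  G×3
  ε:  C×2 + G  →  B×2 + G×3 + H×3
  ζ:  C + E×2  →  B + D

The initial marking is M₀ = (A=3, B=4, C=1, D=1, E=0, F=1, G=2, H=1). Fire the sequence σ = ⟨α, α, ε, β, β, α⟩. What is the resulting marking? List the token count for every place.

step 1: fire α:  (A=3, B=4, C=1, D=1, E=0, F=1, G=2, H=1) → (A=3, B=3, C=4, D=2, E=0, F=1, G=2, H=1)
step 2: fire α:  (A=3, B=3, C=4, D=2, E=0, F=1, G=2, H=1) → (A=3, B=2, C=7, D=3, E=0, F=1, G=2, H=1)
step 3: fire ε:  (A=3, B=2, C=7, D=3, E=0, F=1, G=2, H=1) → (A=3, B=4, C=5, D=3, E=0, F=1, G=4, H=4)
step 4: fire β:  (A=3, B=4, C=5, D=3, E=0, F=1, G=4, H=4) → (A=3, B=4, C=8, D=3, E=1, F=1, G=7, H=3)
step 5: fire β:  (A=3, B=4, C=8, D=3, E=1, F=1, G=7, H=3) → (A=3, B=4, C=11, D=3, E=2, F=1, G=10, H=2)
step 6: fire α:  (A=3, B=4, C=11, D=3, E=2, F=1, G=10, H=2) → (A=3, B=3, C=14, D=4, E=2, F=1, G=10, H=2)

(A=3, B=3, C=14, D=4, E=2, F=1, G=10, H=2)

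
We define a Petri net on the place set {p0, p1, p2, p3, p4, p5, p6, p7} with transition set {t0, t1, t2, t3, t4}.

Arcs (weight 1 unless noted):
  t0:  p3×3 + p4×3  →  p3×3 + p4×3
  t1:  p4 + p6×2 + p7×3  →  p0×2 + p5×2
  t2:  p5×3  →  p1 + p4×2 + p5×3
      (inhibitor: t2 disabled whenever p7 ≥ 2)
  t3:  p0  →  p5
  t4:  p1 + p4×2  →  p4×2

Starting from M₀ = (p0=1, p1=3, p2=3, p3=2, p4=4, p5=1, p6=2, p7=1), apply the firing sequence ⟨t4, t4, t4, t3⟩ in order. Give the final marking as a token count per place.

step 1: fire t4:  (p0=1, p1=3, p2=3, p3=2, p4=4, p5=1, p6=2, p7=1) → (p0=1, p1=2, p2=3, p3=2, p4=4, p5=1, p6=2, p7=1)
step 2: fire t4:  (p0=1, p1=2, p2=3, p3=2, p4=4, p5=1, p6=2, p7=1) → (p0=1, p1=1, p2=3, p3=2, p4=4, p5=1, p6=2, p7=1)
step 3: fire t4:  (p0=1, p1=1, p2=3, p3=2, p4=4, p5=1, p6=2, p7=1) → (p0=1, p1=0, p2=3, p3=2, p4=4, p5=1, p6=2, p7=1)
step 4: fire t3:  (p0=1, p1=0, p2=3, p3=2, p4=4, p5=1, p6=2, p7=1) → (p0=0, p1=0, p2=3, p3=2, p4=4, p5=2, p6=2, p7=1)

(p0=0, p1=0, p2=3, p3=2, p4=4, p5=2, p6=2, p7=1)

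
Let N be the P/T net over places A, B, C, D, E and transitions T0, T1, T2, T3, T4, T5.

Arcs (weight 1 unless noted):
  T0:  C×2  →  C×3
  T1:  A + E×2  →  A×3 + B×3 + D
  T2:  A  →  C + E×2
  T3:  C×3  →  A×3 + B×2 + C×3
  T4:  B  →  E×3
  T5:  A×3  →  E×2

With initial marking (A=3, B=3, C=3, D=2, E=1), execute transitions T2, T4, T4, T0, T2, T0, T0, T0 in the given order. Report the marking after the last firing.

(A=1, B=1, C=9, D=2, E=11)

step 1: fire T2:  (A=3, B=3, C=3, D=2, E=1) → (A=2, B=3, C=4, D=2, E=3)
step 2: fire T4:  (A=2, B=3, C=4, D=2, E=3) → (A=2, B=2, C=4, D=2, E=6)
step 3: fire T4:  (A=2, B=2, C=4, D=2, E=6) → (A=2, B=1, C=4, D=2, E=9)
step 4: fire T0:  (A=2, B=1, C=4, D=2, E=9) → (A=2, B=1, C=5, D=2, E=9)
step 5: fire T2:  (A=2, B=1, C=5, D=2, E=9) → (A=1, B=1, C=6, D=2, E=11)
step 6: fire T0:  (A=1, B=1, C=6, D=2, E=11) → (A=1, B=1, C=7, D=2, E=11)
step 7: fire T0:  (A=1, B=1, C=7, D=2, E=11) → (A=1, B=1, C=8, D=2, E=11)
step 8: fire T0:  (A=1, B=1, C=8, D=2, E=11) → (A=1, B=1, C=9, D=2, E=11)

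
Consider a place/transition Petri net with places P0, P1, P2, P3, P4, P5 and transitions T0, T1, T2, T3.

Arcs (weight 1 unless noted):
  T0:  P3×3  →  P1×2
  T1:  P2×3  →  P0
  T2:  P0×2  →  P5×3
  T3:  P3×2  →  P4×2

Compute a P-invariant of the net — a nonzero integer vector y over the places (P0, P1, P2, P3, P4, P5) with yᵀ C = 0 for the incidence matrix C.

y = (P0:0, P1:3, P2:0, P3:2, P4:2, P5:0)

Incidence matrix C (rows=places, cols=transitions):
       T0   T1   T2   T3
   P0   0    1   -2    0
   P1   2    0    0    0
   P2   0   -3    0    0
   P3  -3    0    0   -2
   P4   0    0    0    2
   P5   0    0    3    0

Candidate y = [0, 3, 0, 2, 2, 0]; check y·C column-wise:
  col T0: 3·2 + 2·-3 + 2·0 = 0
  col T1: 0·1 + 3·0 + 0·-3 + 2·0 + 2·0 = 0
  col T2: 0·-2 + 3·0 + 2·0 + 2·0 + 0·3 = 0
  col T3: 3·0 + 2·-2 + 2·2 = 0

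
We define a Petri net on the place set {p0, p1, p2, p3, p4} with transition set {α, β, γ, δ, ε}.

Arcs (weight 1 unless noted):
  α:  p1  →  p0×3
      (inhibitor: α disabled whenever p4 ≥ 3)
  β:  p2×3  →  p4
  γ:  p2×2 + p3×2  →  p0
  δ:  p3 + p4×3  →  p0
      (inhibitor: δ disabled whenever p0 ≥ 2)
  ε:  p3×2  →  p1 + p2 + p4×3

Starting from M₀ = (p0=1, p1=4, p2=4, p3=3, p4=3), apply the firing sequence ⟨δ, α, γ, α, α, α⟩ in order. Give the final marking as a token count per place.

step 1: fire δ:  (p0=1, p1=4, p2=4, p3=3, p4=3) → (p0=2, p1=4, p2=4, p3=2, p4=0)
step 2: fire α:  (p0=2, p1=4, p2=4, p3=2, p4=0) → (p0=5, p1=3, p2=4, p3=2, p4=0)
step 3: fire γ:  (p0=5, p1=3, p2=4, p3=2, p4=0) → (p0=6, p1=3, p2=2, p3=0, p4=0)
step 4: fire α:  (p0=6, p1=3, p2=2, p3=0, p4=0) → (p0=9, p1=2, p2=2, p3=0, p4=0)
step 5: fire α:  (p0=9, p1=2, p2=2, p3=0, p4=0) → (p0=12, p1=1, p2=2, p3=0, p4=0)
step 6: fire α:  (p0=12, p1=1, p2=2, p3=0, p4=0) → (p0=15, p1=0, p2=2, p3=0, p4=0)

(p0=15, p1=0, p2=2, p3=0, p4=0)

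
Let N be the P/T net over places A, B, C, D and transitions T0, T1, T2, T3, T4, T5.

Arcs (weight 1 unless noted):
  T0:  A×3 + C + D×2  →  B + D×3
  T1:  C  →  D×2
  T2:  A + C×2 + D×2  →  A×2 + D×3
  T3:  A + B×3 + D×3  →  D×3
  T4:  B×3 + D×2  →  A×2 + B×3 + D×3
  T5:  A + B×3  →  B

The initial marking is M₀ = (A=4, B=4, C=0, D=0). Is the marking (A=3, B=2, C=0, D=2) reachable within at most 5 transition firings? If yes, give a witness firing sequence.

NO — not reachable within 5 firings

depth 0: 1 marking
depth 1: 2 markings reached so far
depth 2: 2 markings reached so far
(frontier empty at depth 2; search complete)
target is not among the 2 markings reachable within 5 steps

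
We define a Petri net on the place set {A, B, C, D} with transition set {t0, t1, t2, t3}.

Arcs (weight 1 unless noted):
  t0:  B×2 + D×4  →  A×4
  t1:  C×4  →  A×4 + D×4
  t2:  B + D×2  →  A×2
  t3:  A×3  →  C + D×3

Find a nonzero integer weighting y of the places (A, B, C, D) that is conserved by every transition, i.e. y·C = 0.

y = (A:2, B:2, C:3, D:1)

Incidence matrix C (rows=places, cols=transitions):
       t0   t1   t2   t3
    A   4    4    2   -3
    B  -2    0   -1    0
    C   0   -4    0    1
    D  -4    4   -2    3

Candidate y = [2, 2, 3, 1]; check y·C column-wise:
  col t0: 2·4 + 2·-2 + 3·0 + 1·-4 = 0
  col t1: 2·4 + 2·0 + 3·-4 + 1·4 = 0
  col t2: 2·2 + 2·-1 + 3·0 + 1·-2 = 0
  col t3: 2·-3 + 2·0 + 3·1 + 1·3 = 0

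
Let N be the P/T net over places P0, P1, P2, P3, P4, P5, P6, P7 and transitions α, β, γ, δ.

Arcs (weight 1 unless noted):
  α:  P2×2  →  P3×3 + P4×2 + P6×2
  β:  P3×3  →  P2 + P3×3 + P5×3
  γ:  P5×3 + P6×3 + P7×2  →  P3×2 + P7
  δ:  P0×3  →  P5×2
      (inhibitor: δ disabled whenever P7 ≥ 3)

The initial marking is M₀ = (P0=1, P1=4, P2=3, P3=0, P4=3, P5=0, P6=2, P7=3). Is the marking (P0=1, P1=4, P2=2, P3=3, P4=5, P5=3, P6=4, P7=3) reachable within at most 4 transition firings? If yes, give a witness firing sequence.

step 1: fire α:  (P0=1, P1=4, P2=3, P3=0, P4=3, P5=0, P6=2, P7=3) → (P0=1, P1=4, P2=1, P3=3, P4=5, P5=0, P6=4, P7=3)
step 2: fire β:  (P0=1, P1=4, P2=1, P3=3, P4=5, P5=0, P6=4, P7=3) → (P0=1, P1=4, P2=2, P3=3, P4=5, P5=3, P6=4, P7=3)

YES — reachable via ⟨α, β⟩ (2 firings)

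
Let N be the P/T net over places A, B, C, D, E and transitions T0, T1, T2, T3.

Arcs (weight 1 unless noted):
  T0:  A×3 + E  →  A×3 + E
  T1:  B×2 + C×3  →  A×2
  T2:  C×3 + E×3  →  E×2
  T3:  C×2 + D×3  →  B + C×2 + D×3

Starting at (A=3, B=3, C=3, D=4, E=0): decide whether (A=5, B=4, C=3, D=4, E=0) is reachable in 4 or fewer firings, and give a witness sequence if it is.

NO — not reachable within 4 firings

depth 0: 1 marking
depth 1: 3 markings reached so far
depth 2: 5 markings reached so far
depth 3: 7 markings reached so far
depth 4: 9 markings reached so far
target is not among the 9 markings reachable within 4 steps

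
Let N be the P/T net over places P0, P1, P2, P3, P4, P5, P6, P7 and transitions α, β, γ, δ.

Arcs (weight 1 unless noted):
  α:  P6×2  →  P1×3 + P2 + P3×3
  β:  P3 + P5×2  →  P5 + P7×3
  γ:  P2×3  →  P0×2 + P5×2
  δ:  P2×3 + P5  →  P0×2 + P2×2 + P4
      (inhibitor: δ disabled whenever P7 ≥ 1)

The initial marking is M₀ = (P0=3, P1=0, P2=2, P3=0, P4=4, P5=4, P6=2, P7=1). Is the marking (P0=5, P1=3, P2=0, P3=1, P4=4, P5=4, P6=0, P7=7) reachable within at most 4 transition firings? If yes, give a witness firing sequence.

YES — reachable via ⟨α, β, β, γ⟩ (4 firings)

step 1: fire α:  (P0=3, P1=0, P2=2, P3=0, P4=4, P5=4, P6=2, P7=1) → (P0=3, P1=3, P2=3, P3=3, P4=4, P5=4, P6=0, P7=1)
step 2: fire β:  (P0=3, P1=3, P2=3, P3=3, P4=4, P5=4, P6=0, P7=1) → (P0=3, P1=3, P2=3, P3=2, P4=4, P5=3, P6=0, P7=4)
step 3: fire β:  (P0=3, P1=3, P2=3, P3=2, P4=4, P5=3, P6=0, P7=4) → (P0=3, P1=3, P2=3, P3=1, P4=4, P5=2, P6=0, P7=7)
step 4: fire γ:  (P0=3, P1=3, P2=3, P3=1, P4=4, P5=2, P6=0, P7=7) → (P0=5, P1=3, P2=0, P3=1, P4=4, P5=4, P6=0, P7=7)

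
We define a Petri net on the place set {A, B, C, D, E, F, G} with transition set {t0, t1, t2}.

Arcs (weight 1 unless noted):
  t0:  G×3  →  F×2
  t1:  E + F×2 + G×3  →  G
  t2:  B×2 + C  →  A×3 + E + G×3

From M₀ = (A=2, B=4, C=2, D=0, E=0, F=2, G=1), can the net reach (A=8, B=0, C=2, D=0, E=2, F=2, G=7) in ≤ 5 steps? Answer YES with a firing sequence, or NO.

depth 0: 1 marking
depth 1: 2 markings reached so far
depth 2: 5 markings reached so far
depth 3: 7 markings reached so far
depth 4: 9 markings reached so far
depth 5: 9 markings reached so far
(frontier empty at depth 5; search complete)
target is not among the 9 markings reachable within 5 steps

NO — not reachable within 5 firings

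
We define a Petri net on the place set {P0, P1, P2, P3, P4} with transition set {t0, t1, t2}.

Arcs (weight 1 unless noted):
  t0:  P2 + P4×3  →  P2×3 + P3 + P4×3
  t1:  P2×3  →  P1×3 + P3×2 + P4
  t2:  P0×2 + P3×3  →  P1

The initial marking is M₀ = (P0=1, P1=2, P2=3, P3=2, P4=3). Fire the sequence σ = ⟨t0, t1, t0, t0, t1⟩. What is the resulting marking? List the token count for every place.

step 1: fire t0:  (P0=1, P1=2, P2=3, P3=2, P4=3) → (P0=1, P1=2, P2=5, P3=3, P4=3)
step 2: fire t1:  (P0=1, P1=2, P2=5, P3=3, P4=3) → (P0=1, P1=5, P2=2, P3=5, P4=4)
step 3: fire t0:  (P0=1, P1=5, P2=2, P3=5, P4=4) → (P0=1, P1=5, P2=4, P3=6, P4=4)
step 4: fire t0:  (P0=1, P1=5, P2=4, P3=6, P4=4) → (P0=1, P1=5, P2=6, P3=7, P4=4)
step 5: fire t1:  (P0=1, P1=5, P2=6, P3=7, P4=4) → (P0=1, P1=8, P2=3, P3=9, P4=5)

(P0=1, P1=8, P2=3, P3=9, P4=5)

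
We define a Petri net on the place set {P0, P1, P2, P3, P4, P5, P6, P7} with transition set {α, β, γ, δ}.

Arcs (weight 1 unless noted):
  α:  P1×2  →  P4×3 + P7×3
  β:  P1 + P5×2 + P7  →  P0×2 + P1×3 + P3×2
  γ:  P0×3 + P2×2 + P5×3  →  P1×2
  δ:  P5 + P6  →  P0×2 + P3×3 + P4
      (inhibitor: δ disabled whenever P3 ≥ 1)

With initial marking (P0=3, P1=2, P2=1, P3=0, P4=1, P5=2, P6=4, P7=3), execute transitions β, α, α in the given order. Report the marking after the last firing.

(P0=5, P1=0, P2=1, P3=2, P4=7, P5=0, P6=4, P7=8)

step 1: fire β:  (P0=3, P1=2, P2=1, P3=0, P4=1, P5=2, P6=4, P7=3) → (P0=5, P1=4, P2=1, P3=2, P4=1, P5=0, P6=4, P7=2)
step 2: fire α:  (P0=5, P1=4, P2=1, P3=2, P4=1, P5=0, P6=4, P7=2) → (P0=5, P1=2, P2=1, P3=2, P4=4, P5=0, P6=4, P7=5)
step 3: fire α:  (P0=5, P1=2, P2=1, P3=2, P4=4, P5=0, P6=4, P7=5) → (P0=5, P1=0, P2=1, P3=2, P4=7, P5=0, P6=4, P7=8)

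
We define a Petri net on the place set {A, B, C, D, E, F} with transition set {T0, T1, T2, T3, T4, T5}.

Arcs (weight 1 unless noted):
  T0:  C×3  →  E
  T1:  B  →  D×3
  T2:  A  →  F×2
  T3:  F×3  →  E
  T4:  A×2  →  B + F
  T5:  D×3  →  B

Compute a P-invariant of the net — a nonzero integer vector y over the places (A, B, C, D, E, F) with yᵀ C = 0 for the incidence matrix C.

y = (A:2, B:3, C:1, D:1, E:3, F:1)

Incidence matrix C (rows=places, cols=transitions):
       T0   T1   T2   T3   T4   T5
    A   0    0   -1    0   -2    0
    B   0   -1    0    0    1    1
    C  -3    0    0    0    0    0
    D   0    3    0    0    0   -3
    E   1    0    0    1    0    0
    F   0    0    2   -3    1    0

Candidate y = [2, 3, 1, 1, 3, 1]; check y·C column-wise:
  col T0: 2·0 + 3·0 + 1·-3 + 1·0 + 3·1 + 1·0 = 0
  col T1: 2·0 + 3·-1 + 1·0 + 1·3 + 3·0 + 1·0 = 0
  col T2: 2·-1 + 3·0 + 1·0 + 1·0 + 3·0 + 1·2 = 0
  col T3: 2·0 + 3·0 + 1·0 + 1·0 + 3·1 + 1·-3 = 0
  col T4: 2·-2 + 3·1 + 1·0 + 1·0 + 3·0 + 1·1 = 0
  col T5: 2·0 + 3·1 + 1·0 + 1·-3 + 3·0 + 1·0 = 0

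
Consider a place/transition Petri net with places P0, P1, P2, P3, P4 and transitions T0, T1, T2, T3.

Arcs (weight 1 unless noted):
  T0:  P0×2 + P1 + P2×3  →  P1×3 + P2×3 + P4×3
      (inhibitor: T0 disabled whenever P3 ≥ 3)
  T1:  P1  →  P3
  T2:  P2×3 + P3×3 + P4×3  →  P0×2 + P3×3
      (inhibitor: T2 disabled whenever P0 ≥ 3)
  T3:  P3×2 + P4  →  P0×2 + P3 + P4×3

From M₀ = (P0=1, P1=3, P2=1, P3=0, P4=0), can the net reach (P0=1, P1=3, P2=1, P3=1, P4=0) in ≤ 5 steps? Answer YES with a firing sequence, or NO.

NO — not reachable within 5 firings

depth 0: 1 marking
depth 1: 2 markings reached so far
depth 2: 3 markings reached so far
depth 3: 4 markings reached so far
depth 4: 4 markings reached so far
(frontier empty at depth 4; search complete)
target is not among the 4 markings reachable within 5 steps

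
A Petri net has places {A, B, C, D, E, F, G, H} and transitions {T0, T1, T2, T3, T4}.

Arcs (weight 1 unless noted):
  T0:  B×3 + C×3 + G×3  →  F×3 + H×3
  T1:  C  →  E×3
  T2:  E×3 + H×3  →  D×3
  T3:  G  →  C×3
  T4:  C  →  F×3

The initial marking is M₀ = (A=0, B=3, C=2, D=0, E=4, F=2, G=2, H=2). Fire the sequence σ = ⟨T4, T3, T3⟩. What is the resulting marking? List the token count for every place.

(A=0, B=3, C=7, D=0, E=4, F=5, G=0, H=2)

step 1: fire T4:  (A=0, B=3, C=2, D=0, E=4, F=2, G=2, H=2) → (A=0, B=3, C=1, D=0, E=4, F=5, G=2, H=2)
step 2: fire T3:  (A=0, B=3, C=1, D=0, E=4, F=5, G=2, H=2) → (A=0, B=3, C=4, D=0, E=4, F=5, G=1, H=2)
step 3: fire T3:  (A=0, B=3, C=4, D=0, E=4, F=5, G=1, H=2) → (A=0, B=3, C=7, D=0, E=4, F=5, G=0, H=2)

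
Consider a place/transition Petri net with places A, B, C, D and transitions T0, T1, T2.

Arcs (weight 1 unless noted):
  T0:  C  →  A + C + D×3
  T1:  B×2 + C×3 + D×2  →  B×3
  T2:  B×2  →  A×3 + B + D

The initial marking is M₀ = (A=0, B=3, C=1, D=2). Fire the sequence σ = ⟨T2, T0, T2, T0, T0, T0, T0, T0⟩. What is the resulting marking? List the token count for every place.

step 1: fire T2:  (A=0, B=3, C=1, D=2) → (A=3, B=2, C=1, D=3)
step 2: fire T0:  (A=3, B=2, C=1, D=3) → (A=4, B=2, C=1, D=6)
step 3: fire T2:  (A=4, B=2, C=1, D=6) → (A=7, B=1, C=1, D=7)
step 4: fire T0:  (A=7, B=1, C=1, D=7) → (A=8, B=1, C=1, D=10)
step 5: fire T0:  (A=8, B=1, C=1, D=10) → (A=9, B=1, C=1, D=13)
step 6: fire T0:  (A=9, B=1, C=1, D=13) → (A=10, B=1, C=1, D=16)
step 7: fire T0:  (A=10, B=1, C=1, D=16) → (A=11, B=1, C=1, D=19)
step 8: fire T0:  (A=11, B=1, C=1, D=19) → (A=12, B=1, C=1, D=22)

(A=12, B=1, C=1, D=22)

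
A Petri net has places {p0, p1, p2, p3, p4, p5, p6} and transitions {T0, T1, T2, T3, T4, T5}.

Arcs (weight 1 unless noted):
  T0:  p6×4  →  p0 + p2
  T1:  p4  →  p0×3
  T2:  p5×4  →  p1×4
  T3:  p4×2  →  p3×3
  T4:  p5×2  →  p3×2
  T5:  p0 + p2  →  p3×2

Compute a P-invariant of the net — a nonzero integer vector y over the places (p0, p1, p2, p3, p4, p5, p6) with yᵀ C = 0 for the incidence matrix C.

y = (p0:1, p1:2, p2:3, p3:2, p4:3, p5:2, p6:1)

Incidence matrix C (rows=places, cols=transitions):
       T0   T1   T2   T3   T4   T5
   p0   1    3    0    0    0   -1
   p1   0    0    4    0    0    0
   p2   1    0    0    0    0   -1
   p3   0    0    0    3    2    2
   p4   0   -1    0   -2    0    0
   p5   0    0   -4    0   -2    0
   p6  -4    0    0    0    0    0

Candidate y = [1, 2, 3, 2, 3, 2, 1]; check y·C column-wise:
  col T0: 1·1 + 2·0 + 3·1 + 2·0 + 3·0 + 2·0 + 1·-4 = 0
  col T1: 1·3 + 2·0 + 3·0 + 2·0 + 3·-1 + 2·0 + 1·0 = 0
  col T2: 1·0 + 2·4 + 3·0 + 2·0 + 3·0 + 2·-4 + 1·0 = 0
  col T3: 1·0 + 2·0 + 3·0 + 2·3 + 3·-2 + 2·0 + 1·0 = 0
  col T4: 1·0 + 2·0 + 3·0 + 2·2 + 3·0 + 2·-2 + 1·0 = 0
  col T5: 1·-1 + 2·0 + 3·-1 + 2·2 + 3·0 + 2·0 + 1·0 = 0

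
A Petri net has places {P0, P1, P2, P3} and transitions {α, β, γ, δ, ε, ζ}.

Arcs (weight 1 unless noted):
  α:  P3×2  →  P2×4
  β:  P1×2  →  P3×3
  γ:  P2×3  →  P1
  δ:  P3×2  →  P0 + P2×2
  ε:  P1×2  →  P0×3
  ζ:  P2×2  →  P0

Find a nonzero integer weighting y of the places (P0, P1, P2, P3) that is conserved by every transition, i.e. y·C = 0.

Incidence matrix C (rows=places, cols=transitions):
        α    β    γ    δ    ε    ζ
   P0   0    0    0    1    3    1
   P1   0   -2    1    0   -2    0
   P2   4    0   -3    2    0   -2
   P3  -2    3    0   -2    0    0

Candidate y = [2, 3, 1, 2]; check y·C column-wise:
  col α: 2·0 + 3·0 + 1·4 + 2·-2 = 0
  col β: 2·0 + 3·-2 + 1·0 + 2·3 = 0
  col γ: 2·0 + 3·1 + 1·-3 + 2·0 = 0
  col δ: 2·1 + 3·0 + 1·2 + 2·-2 = 0
  col ε: 2·3 + 3·-2 + 1·0 + 2·0 = 0
  col ζ: 2·1 + 3·0 + 1·-2 + 2·0 = 0

y = (P0:2, P1:3, P2:1, P3:2)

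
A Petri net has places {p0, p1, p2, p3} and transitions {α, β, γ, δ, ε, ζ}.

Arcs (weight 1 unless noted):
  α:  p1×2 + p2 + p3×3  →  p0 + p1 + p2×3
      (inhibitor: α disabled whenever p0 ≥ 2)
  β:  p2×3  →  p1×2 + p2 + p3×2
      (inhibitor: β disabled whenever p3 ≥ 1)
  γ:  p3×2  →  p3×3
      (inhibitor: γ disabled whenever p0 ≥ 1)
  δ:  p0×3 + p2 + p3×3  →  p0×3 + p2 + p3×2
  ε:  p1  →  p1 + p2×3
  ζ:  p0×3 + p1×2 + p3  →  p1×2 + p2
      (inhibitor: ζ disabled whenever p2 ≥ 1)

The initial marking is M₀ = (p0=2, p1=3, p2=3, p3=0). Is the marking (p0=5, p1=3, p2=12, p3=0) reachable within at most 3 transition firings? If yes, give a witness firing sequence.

depth 0: 1 marking
depth 1: 3 markings reached so far
depth 2: 5 markings reached so far
depth 3: 7 markings reached so far
target is not among the 7 markings reachable within 3 steps

NO — not reachable within 3 firings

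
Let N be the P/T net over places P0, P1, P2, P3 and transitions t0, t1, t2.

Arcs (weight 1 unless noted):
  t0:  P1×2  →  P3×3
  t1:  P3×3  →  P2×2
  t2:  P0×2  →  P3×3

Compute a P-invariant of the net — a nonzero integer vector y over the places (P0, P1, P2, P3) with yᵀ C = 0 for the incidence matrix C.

Incidence matrix C (rows=places, cols=transitions):
       t0   t1   t2
   P0   0    0   -2
   P1  -2    0    0
   P2   0    2    0
   P3   3   -3    3

Candidate y = [3, 3, 3, 2]; check y·C column-wise:
  col t0: 3·0 + 3·-2 + 3·0 + 2·3 = 0
  col t1: 3·0 + 3·0 + 3·2 + 2·-3 = 0
  col t2: 3·-2 + 3·0 + 3·0 + 2·3 = 0

y = (P0:3, P1:3, P2:3, P3:2)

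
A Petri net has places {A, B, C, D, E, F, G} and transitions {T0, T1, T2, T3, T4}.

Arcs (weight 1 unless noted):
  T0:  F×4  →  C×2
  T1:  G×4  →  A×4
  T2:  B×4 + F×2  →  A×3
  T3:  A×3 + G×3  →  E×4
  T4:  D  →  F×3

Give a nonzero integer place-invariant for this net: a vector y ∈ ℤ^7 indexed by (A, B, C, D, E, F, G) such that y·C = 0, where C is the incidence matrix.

Incidence matrix C (rows=places, cols=transitions):
       T0   T1   T2   T3   T4
    A   0    4    3   -3    0
    B   0    0   -4    0    0
    C   2    0    0    0    0
    D   0    0    0    0   -1
    E   0    0    0    4    0
    F  -4    0   -2    0    3
    G   0   -4    0   -3    0

Candidate y = [0, 1, -4, -6, 0, -2, 0]; check y·C column-wise:
  col T0: 1·0 + -4·2 + -6·0 + -2·-4 = 0
  col T1: 0·4 + 1·0 + -4·0 + -6·0 + -2·0 + 0·-4 = 0
  col T2: 0·3 + 1·-4 + -4·0 + -6·0 + -2·-2 = 0
  col T3: 0·-3 + 1·0 + -4·0 + -6·0 + 0·4 + -2·0 + 0·-3 = 0
  col T4: 1·0 + -4·0 + -6·-1 + -2·3 = 0

y = (A:0, B:1, C:-4, D:-6, E:0, F:-2, G:0)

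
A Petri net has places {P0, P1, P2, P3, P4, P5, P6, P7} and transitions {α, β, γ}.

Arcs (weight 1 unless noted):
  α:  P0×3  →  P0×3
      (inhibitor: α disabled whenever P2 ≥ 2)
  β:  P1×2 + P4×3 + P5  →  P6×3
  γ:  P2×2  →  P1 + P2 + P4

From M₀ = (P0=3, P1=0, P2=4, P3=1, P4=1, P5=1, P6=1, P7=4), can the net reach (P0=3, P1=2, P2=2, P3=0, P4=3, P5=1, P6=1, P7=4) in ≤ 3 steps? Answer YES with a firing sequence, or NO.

depth 0: 1 marking
depth 1: 2 markings reached so far
depth 2: 3 markings reached so far
depth 3: 5 markings reached so far
target is not among the 5 markings reachable within 3 steps

NO — not reachable within 3 firings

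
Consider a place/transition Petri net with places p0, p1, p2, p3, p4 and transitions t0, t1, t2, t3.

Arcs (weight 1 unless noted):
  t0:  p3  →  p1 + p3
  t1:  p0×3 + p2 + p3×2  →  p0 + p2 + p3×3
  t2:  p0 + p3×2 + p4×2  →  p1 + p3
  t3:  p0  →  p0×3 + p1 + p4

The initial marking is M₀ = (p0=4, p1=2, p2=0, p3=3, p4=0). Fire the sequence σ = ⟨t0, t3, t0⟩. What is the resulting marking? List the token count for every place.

(p0=6, p1=5, p2=0, p3=3, p4=1)

step 1: fire t0:  (p0=4, p1=2, p2=0, p3=3, p4=0) → (p0=4, p1=3, p2=0, p3=3, p4=0)
step 2: fire t3:  (p0=4, p1=3, p2=0, p3=3, p4=0) → (p0=6, p1=4, p2=0, p3=3, p4=1)
step 3: fire t0:  (p0=6, p1=4, p2=0, p3=3, p4=1) → (p0=6, p1=5, p2=0, p3=3, p4=1)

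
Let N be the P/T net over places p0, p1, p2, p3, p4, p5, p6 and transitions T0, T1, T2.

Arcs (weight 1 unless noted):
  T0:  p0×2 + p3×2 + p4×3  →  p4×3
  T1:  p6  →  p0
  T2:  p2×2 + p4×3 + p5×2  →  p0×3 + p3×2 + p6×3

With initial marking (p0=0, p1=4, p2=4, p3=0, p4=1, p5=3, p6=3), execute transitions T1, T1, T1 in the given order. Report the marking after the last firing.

(p0=3, p1=4, p2=4, p3=0, p4=1, p5=3, p6=0)

step 1: fire T1:  (p0=0, p1=4, p2=4, p3=0, p4=1, p5=3, p6=3) → (p0=1, p1=4, p2=4, p3=0, p4=1, p5=3, p6=2)
step 2: fire T1:  (p0=1, p1=4, p2=4, p3=0, p4=1, p5=3, p6=2) → (p0=2, p1=4, p2=4, p3=0, p4=1, p5=3, p6=1)
step 3: fire T1:  (p0=2, p1=4, p2=4, p3=0, p4=1, p5=3, p6=1) → (p0=3, p1=4, p2=4, p3=0, p4=1, p5=3, p6=0)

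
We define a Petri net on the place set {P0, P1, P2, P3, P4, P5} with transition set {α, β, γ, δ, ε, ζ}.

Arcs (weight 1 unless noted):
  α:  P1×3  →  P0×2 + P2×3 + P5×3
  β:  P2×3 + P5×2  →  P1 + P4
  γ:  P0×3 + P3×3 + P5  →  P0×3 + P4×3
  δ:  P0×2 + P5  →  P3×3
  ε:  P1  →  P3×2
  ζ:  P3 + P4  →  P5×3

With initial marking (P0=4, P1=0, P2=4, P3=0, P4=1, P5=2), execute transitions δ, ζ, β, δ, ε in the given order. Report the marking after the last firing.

(P0=0, P1=0, P2=1, P3=7, P4=1, P5=1)

step 1: fire δ:  (P0=4, P1=0, P2=4, P3=0, P4=1, P5=2) → (P0=2, P1=0, P2=4, P3=3, P4=1, P5=1)
step 2: fire ζ:  (P0=2, P1=0, P2=4, P3=3, P4=1, P5=1) → (P0=2, P1=0, P2=4, P3=2, P4=0, P5=4)
step 3: fire β:  (P0=2, P1=0, P2=4, P3=2, P4=0, P5=4) → (P0=2, P1=1, P2=1, P3=2, P4=1, P5=2)
step 4: fire δ:  (P0=2, P1=1, P2=1, P3=2, P4=1, P5=2) → (P0=0, P1=1, P2=1, P3=5, P4=1, P5=1)
step 5: fire ε:  (P0=0, P1=1, P2=1, P3=5, P4=1, P5=1) → (P0=0, P1=0, P2=1, P3=7, P4=1, P5=1)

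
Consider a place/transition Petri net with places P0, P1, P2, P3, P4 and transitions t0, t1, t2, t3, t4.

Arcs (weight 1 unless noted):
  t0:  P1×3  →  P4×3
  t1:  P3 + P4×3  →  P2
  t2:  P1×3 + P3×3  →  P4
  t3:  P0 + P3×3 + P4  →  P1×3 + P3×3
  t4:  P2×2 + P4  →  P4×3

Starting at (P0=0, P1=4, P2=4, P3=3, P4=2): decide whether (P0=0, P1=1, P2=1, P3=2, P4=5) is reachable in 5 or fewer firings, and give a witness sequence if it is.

depth 0: 1 marking
depth 1: 4 markings reached so far
depth 2: 9 markings reached so far
depth 3: 13 markings reached so far
depth 4: 16 markings reached so far
depth 5: 17 markings reached so far
target is not among the 17 markings reachable within 5 steps

NO — not reachable within 5 firings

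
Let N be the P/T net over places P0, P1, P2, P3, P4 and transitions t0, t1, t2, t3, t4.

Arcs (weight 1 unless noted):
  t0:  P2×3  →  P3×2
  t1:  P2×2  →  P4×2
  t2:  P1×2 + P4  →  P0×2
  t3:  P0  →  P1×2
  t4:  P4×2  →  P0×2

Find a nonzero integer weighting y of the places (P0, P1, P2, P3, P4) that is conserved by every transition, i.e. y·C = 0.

y = (P0:2, P1:1, P2:2, P3:3, P4:2)

Incidence matrix C (rows=places, cols=transitions):
       t0   t1   t2   t3   t4
   P0   0    0    2   -1    2
   P1   0    0   -2    2    0
   P2  -3   -2    0    0    0
   P3   2    0    0    0    0
   P4   0    2   -1    0   -2

Candidate y = [2, 1, 2, 3, 2]; check y·C column-wise:
  col t0: 2·0 + 1·0 + 2·-3 + 3·2 + 2·0 = 0
  col t1: 2·0 + 1·0 + 2·-2 + 3·0 + 2·2 = 0
  col t2: 2·2 + 1·-2 + 2·0 + 3·0 + 2·-1 = 0
  col t3: 2·-1 + 1·2 + 2·0 + 3·0 + 2·0 = 0
  col t4: 2·2 + 1·0 + 2·0 + 3·0 + 2·-2 = 0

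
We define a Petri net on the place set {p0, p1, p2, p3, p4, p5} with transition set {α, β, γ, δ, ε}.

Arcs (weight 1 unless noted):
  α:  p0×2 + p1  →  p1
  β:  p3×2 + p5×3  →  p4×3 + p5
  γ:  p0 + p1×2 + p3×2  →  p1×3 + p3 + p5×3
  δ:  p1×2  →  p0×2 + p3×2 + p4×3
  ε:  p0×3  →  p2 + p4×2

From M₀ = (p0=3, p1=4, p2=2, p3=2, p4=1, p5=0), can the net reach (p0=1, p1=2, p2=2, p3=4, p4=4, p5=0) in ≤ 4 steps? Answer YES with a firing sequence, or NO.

YES — reachable via ⟨α, δ, α⟩ (3 firings)

step 1: fire α:  (p0=3, p1=4, p2=2, p3=2, p4=1, p5=0) → (p0=1, p1=4, p2=2, p3=2, p4=1, p5=0)
step 2: fire δ:  (p0=1, p1=4, p2=2, p3=2, p4=1, p5=0) → (p0=3, p1=2, p2=2, p3=4, p4=4, p5=0)
step 3: fire α:  (p0=3, p1=2, p2=2, p3=4, p4=4, p5=0) → (p0=1, p1=2, p2=2, p3=4, p4=4, p5=0)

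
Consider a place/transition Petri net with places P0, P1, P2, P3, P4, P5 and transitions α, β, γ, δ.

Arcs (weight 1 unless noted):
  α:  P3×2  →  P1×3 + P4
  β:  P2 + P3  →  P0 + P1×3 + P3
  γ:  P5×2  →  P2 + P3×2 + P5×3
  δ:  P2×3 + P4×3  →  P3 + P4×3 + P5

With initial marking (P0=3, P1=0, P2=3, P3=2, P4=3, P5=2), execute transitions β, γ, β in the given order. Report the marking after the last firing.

(P0=5, P1=6, P2=2, P3=4, P4=3, P5=3)

step 1: fire β:  (P0=3, P1=0, P2=3, P3=2, P4=3, P5=2) → (P0=4, P1=3, P2=2, P3=2, P4=3, P5=2)
step 2: fire γ:  (P0=4, P1=3, P2=2, P3=2, P4=3, P5=2) → (P0=4, P1=3, P2=3, P3=4, P4=3, P5=3)
step 3: fire β:  (P0=4, P1=3, P2=3, P3=4, P4=3, P5=3) → (P0=5, P1=6, P2=2, P3=4, P4=3, P5=3)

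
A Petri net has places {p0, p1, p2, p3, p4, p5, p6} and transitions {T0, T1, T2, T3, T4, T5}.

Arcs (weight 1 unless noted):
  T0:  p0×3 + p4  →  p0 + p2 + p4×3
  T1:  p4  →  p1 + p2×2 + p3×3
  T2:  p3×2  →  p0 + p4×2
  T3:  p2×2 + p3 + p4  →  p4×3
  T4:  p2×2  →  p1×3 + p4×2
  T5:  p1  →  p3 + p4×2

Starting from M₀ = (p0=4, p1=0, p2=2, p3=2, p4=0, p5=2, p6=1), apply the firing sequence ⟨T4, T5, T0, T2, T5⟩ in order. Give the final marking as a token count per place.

step 1: fire T4:  (p0=4, p1=0, p2=2, p3=2, p4=0, p5=2, p6=1) → (p0=4, p1=3, p2=0, p3=2, p4=2, p5=2, p6=1)
step 2: fire T5:  (p0=4, p1=3, p2=0, p3=2, p4=2, p5=2, p6=1) → (p0=4, p1=2, p2=0, p3=3, p4=4, p5=2, p6=1)
step 3: fire T0:  (p0=4, p1=2, p2=0, p3=3, p4=4, p5=2, p6=1) → (p0=2, p1=2, p2=1, p3=3, p4=6, p5=2, p6=1)
step 4: fire T2:  (p0=2, p1=2, p2=1, p3=3, p4=6, p5=2, p6=1) → (p0=3, p1=2, p2=1, p3=1, p4=8, p5=2, p6=1)
step 5: fire T5:  (p0=3, p1=2, p2=1, p3=1, p4=8, p5=2, p6=1) → (p0=3, p1=1, p2=1, p3=2, p4=10, p5=2, p6=1)

(p0=3, p1=1, p2=1, p3=2, p4=10, p5=2, p6=1)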